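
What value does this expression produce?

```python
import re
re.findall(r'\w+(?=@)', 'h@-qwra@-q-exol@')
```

['h', 'qwra', 'exol']

The `(?=…)`/`(?<=…)` assertion just peeks at neighbouring text; it doesn't advance the match position.
With no groups in the pattern, `findall` gives back each whole match — 3 here.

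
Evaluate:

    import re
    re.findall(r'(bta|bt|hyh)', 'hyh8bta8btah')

['hyh', 'bta', 'bta']

Branches in `(...|...)` are attempted left-to-right; the first branch that allows the whole pattern to succeed is taken.
One capturing group, so `findall` returns just the captured substring from each match — 3 in all.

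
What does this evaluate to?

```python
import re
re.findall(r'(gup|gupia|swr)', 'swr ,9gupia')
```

['swr', 'gup']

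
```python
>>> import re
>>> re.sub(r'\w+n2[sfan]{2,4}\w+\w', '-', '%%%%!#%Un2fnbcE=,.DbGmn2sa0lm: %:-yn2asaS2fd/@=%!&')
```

'%%%%!#%-=,.-: %:--/@=%!&'

This matches one or more of a word character; then the literal 'n2', then 2 to 4 of one of [sfan]; then one or more of a word character, then a word character.
`sub` substitutes '-' at each match site.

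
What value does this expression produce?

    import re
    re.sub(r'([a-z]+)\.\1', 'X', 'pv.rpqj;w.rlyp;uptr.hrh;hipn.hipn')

`\1` has to match the exact text group 1 already captured.
Matches: at [24:33] → 'hipn.hipn'.
Each match is replaced by 'X'.

'pv.rpqj;w.rlyp;uptr.hrh;X'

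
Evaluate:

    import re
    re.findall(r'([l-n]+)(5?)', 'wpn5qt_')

[('n', '5')]

This matches one or more of a character in [l-n] (captured); then optionally a literal '5' (captured).
Scanning left to right: at [2:4] match 'n5', groups = ('n', '5').
Multiple groups make `findall` return tuples — one 2-tuple for the one match.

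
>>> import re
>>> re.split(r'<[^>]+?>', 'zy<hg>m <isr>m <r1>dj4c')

Matches to split on: at [2:6] → '<hg>'; at [8:13] → '<isr>'; at [15:19] → '<r1>'.
The string is cut at each match, leaving 4 pieces.

['zy', 'm ', 'm ', 'dj4c']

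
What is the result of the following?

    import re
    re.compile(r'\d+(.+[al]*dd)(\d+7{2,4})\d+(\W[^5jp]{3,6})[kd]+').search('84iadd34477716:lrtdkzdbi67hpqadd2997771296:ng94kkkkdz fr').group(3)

This matches one or more of a digit; then one or more of any character, then zero or more of one of [al], then the literal 'dd' (captured); then one or more of a digit, then 2 to 4 of the literal '7' (captured); then one or more of a digit; then a non-word character, then 3 to 6 of any character except [5jp] (captured); then one or more of one of [kd].
`search` walks the string left to right and returns the first match it finds.
The match spans [0:52] → '84iadd34477716:lrtdkzdbi67hpqadd2997771296:ng94kkkkd'.
Captured: group 1 = 'iadd34477716:lrtdkzdbi67hpqadd', group 2 = '299777', group 3 = ':ng94kk'.

':ng94kk'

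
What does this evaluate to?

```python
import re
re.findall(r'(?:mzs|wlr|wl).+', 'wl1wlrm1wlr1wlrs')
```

Matches: at [0:16] → 'wl1wlrm1wlr1wlrs'.
No capturing groups, so `findall` returns the 1 full match string.

['wl1wlrm1wlr1wlrs']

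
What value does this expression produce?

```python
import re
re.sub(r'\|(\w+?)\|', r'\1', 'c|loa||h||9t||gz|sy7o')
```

'cloah9tgzsy7o'

Each match is replaced using the text its own group 1 captured.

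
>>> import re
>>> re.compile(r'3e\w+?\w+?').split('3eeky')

The pattern matches the literal '3e', then one or more of a word character (lazy); then one or more of a word character (lazy).
Matches to split on: at [0:4] → '3eek'.
Splitting on the pattern gives 2 pieces.

['', 'y']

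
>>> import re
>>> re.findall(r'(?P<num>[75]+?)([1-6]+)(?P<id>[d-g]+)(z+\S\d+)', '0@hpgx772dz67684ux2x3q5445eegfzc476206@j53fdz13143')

[('77', '2', 'd', 'z67684'), ('5', '445', 'eegf', 'zc476206'), ('5', '3', 'fd', 'z13143')]

This matches one or more of one of [75] (lazy) (captured as 'num'); then one or more of a character in [1-6] (captured); then one or more of a character in [d-g] (captured as 'id'); then one or more of the literal 'z', then a non-whitespace character, then one or more of a digit (captured).
With 4 capturing groups, `findall` returns a 4-tuple per match.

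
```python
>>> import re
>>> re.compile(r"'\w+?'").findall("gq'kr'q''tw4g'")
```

`findall` yields the raw match text (2 of them) because the pattern has no groups.

["'kr'", "'tw4g'"]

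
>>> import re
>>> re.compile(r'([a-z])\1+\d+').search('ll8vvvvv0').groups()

('l',)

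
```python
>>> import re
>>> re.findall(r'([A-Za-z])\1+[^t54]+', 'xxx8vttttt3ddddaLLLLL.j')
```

`\1` is not a pattern — it's the concrete string captured by group 1, re-applied verbatim.
`findall` collects group 1 from each match (2 total).

['x', 't']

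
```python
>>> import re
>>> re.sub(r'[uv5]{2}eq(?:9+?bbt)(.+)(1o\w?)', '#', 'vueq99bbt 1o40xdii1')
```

Pattern: exactly 2 of one of [uv5], then the literal 'eq'; then one or more of a literal '9' (lazy), then the literal 'bbt' (non-capturing group); then one or more of any character (captured); then the literal '1o', then optionally a word character (captured).
Matches: at [0:13] → 'vueq99bbt 1o4'.
Each match is replaced by '#'.

'#0xdii1'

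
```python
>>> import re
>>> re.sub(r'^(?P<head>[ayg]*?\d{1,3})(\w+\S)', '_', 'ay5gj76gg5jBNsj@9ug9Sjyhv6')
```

'_9ug9Sjyhv6'

Pattern: anchored at the start of the string; then zero or more of one of [ayg] (lazy), then 1 to 3 of a digit (captured as 'head'); then one or more of a word character, then a non-whitespace character (captured).
Matches: at [0:16] → 'ay5gj76gg5jBNsj@'.
Each match is replaced by '_'.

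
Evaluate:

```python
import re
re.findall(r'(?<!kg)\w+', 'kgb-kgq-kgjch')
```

['kgb', 'kgq', 'kgjch']

`(?!…)`/`(?<!…)` only lets a position through if the neighbouring text does NOT match; no characters are consumed.
With no groups in the pattern, `findall` gives back each whole match — 3 here.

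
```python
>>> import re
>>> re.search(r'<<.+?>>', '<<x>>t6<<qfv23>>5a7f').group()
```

'<<x>>'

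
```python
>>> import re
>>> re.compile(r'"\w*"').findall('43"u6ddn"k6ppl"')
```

Since nothing is captured, `findall` lists the 1 matched substring directly.

['"u6ddn"']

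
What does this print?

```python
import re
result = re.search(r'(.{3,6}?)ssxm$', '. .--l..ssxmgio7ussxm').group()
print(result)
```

mgio7ussxm

The pattern matches 3 to 6 of any character (lazy) (captured); then the literal 's', then the literal 'sxm'; then anchored at the end.
Unlike `match`, `search` isn't anchored — it looks for the pattern anywhere in the string.
The match spans [11:21] → 'mgio7ussxm'.
Captured: group 1 = 'mgio7u'.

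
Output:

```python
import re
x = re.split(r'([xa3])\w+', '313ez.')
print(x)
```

['', '3', '.']

This matches one of [xa3] (captured); then one or more of a word character.
Matches to split on: at [0:5] → '313ez'.
Because the pattern has a capturing group, `split` also inserts each captured text between the pieces.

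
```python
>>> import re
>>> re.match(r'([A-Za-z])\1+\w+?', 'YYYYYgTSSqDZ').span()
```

(0, 6)

`re.match` won't scan ahead — the pattern has to work from the very first character.
The match spans [0:6] → 'YYYYYg'.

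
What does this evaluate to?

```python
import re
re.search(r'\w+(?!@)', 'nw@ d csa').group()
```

'n'

A negative assertion filters positions out without eating any characters.
The match spans [0:1] → 'n'.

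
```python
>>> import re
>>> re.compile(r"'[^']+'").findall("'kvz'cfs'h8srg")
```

["'kvz'"]

With no groups in the pattern, `findall` gives back each whole match — 1 here.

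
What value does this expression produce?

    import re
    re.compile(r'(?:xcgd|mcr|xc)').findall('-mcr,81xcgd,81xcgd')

['mcr', 'xcgd', 'xcgd']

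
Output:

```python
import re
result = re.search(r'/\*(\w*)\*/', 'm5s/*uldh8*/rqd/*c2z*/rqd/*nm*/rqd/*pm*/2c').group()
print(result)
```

/*uldh8*/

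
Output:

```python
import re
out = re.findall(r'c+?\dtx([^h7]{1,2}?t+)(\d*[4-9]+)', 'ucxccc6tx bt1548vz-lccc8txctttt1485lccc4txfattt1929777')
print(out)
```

[(' bt', '1548'), ('ctttt', '1485'), ('fattt', '1929777')]

This matches one or more of the literal 'c' (lazy), then a digit, then the literal 'tx'; then 1 to 2 of any character except [h7] (lazy), then one or more of the literal 't' (captured); then zero or more of a digit, then one or more of a character in [4-9] (captured).
2 groups means each result is a tuple of 2 captured strings — 3 here.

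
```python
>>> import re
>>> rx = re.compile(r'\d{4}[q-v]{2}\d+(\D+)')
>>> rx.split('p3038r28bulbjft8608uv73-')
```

The pattern matches exactly 4 of a digit, then exactly 2 of a character in [q-v]; then one or more of a digit; then one or more of a non-digit (captured).
Matches to split on: at [15:24] → '8608uv73-'.
`re.split` interleaves the captured-group text with the surrounding fragments.

['p3038r28bulbjft', '-', '']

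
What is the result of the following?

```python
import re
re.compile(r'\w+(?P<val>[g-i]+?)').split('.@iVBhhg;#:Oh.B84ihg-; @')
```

Pattern: one or more of a word character; then one or more of a character in [g-i] (lazy) (captured as 'val').
Because the pattern has a capturing group, `split` also inserts each captured text between the pieces.

['.@', 'g', ';#:', 'h', '.', 'g', '-; @']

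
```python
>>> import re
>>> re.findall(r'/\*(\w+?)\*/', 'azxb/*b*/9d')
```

['b']

Because there's exactly one group, `findall` drops the full match and keeps group 1 from the one hit.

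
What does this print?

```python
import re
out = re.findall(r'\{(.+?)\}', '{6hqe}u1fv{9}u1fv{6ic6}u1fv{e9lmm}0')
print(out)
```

['6hqe', '9', '6ic6', 'e9lmm']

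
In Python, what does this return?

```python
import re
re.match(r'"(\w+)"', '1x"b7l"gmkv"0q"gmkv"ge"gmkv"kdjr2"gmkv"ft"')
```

None

`re.match` only tries the pattern at the start of the string.
Here position 0 doesn't satisfy it, so the call returns None.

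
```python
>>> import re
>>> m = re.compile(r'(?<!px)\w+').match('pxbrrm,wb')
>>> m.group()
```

'pxbrrm'

The negative lookaround is zero-width — it rules out positions where the adjacent text would match, without consuming anything.
`re.match` only tries the pattern at the start of the string.
The match spans [0:6] → 'pxbrrm'.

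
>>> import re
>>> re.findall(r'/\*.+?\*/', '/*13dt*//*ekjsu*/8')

Because the quantifier is non-greedy, it stops expanding at the earliest point where the rest of the pattern can succeed.
No capturing groups, so `findall` returns the 2 full match strings.

['/*13dt*/', '/*ekjsu*/']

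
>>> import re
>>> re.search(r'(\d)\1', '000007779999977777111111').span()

After group 1 captures some text, `\1` only succeeds where that same text appears again.
The match spans [0:2] → '00'.

(0, 2)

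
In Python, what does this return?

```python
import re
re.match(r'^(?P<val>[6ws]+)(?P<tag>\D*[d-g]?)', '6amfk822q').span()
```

(0, 5)

`re.match` won't scan ahead — the pattern has to work from the very first character.
The match spans [0:5] → '6amfk'.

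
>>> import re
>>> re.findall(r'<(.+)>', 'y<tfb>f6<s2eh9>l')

Walking the string: at [1:15] match '<tfb>f6<s2eh9>', group 1 = 'tfb>f6<s2eh9'.
With a single group, `findall` returns only what that group captured — 1 item.

['tfb>f6<s2eh9']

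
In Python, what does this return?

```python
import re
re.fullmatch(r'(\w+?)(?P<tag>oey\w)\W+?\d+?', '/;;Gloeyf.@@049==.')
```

None

`re.fullmatch` is like wrapping the pattern in `^…$` (in single-line mode).
Here there's no way to consume every character, so the call returns None.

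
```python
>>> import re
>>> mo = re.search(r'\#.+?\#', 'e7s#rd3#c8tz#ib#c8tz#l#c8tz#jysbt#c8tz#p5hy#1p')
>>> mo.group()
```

A `+?`/`*?`/`{m,n}?` starts at its minimum and grows only as far as needed for what follows to match.
`re.search` scans for the first position where the pattern succeeds.
The match spans [3:8] → '#rd3#'.

'#rd3#'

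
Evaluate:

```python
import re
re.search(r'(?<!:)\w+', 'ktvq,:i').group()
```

A negative assertion filters positions out without eating any characters.
Unlike `match`, `search` isn't anchored — it looks for the pattern anywhere in the string.
The match spans [0:4] → 'ktvq'.

'ktvq'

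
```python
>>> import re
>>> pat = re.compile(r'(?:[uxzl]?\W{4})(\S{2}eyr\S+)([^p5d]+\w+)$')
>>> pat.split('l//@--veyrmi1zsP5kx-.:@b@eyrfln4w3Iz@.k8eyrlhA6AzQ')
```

Pattern: optionally one of [uxzl], then exactly 4 of a non-word character (non-capturing group); then exactly 2 of a non-whitespace character, then the literal 'eyr', then one or more of a non-whitespace character (captured); then one or more of any character except [p5d], then one or more of a word character (captured); then anchored at the end.
`re.split` interleaves the captured-group text with the surrounding fragments.

['', '-veyrmi1zsP5kx-.:@b@eyrfln4w3Iz@.k8eyrlhA6A', 'zQ', '']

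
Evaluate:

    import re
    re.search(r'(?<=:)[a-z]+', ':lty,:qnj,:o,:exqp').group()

The lookaround is zero-width — it requires the adjacent text to match without consuming it, so the asserted text isn't part of the match.
`re.search` scans for the first position where the pattern succeeds.
The match spans [1:4] → 'lty'.

'lty'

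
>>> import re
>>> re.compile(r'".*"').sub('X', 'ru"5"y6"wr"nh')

Matches: at [2:11] → '"5"y6"wr"'.
`sub` substitutes 'X' at each match site.

'ruXnh'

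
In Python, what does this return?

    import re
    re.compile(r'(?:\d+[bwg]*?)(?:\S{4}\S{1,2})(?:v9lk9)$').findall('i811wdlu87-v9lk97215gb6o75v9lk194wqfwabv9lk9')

No capturing groups, so `findall` returns the 1 full match string.

['194wqfwabv9lk9']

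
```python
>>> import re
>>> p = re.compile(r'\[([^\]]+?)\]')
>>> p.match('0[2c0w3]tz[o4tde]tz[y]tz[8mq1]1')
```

With `match`, the pattern is implicitly anchored at the beginning.
Here the pattern fails at index 0, so the call returns None.

None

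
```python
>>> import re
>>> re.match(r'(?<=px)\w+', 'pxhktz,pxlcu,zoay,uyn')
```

`match` is anchored at position 0; if the pattern doesn't fit there, it returns None.
Here the pattern fails at index 0, so the call returns None.

None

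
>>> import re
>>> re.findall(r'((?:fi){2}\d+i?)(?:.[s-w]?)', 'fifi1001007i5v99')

This matches the literal 'fi' repeated 2 times, then one or more of a digit, then optionally the literal 'i' (captured); then any character, then optionally a character in [s-w] (non-capturing group).
Scanning left to right: at [0:14] match 'fifi1001007i5v', group 1 = 'fifi1001007i'.
One capturing group, so `findall` returns just the captured substring from the one match — 1 in all.

['fifi1001007i']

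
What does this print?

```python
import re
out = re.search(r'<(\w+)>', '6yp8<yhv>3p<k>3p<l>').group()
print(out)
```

The match spans [4:9] → '<yhv>'.

<yhv>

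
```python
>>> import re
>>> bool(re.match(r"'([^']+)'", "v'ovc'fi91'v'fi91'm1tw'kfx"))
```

False

`re.match` only tries the pattern at the start of the string.
Here the string doesn't start with a match, so the call returns None, and `bool(None)` is False.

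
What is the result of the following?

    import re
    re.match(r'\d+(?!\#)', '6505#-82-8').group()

'650'

`re.match` won't scan ahead — the pattern has to work from the very first character.
The match spans [0:3] → '650'.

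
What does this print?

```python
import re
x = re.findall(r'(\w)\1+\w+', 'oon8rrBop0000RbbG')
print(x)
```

`\1` is not a pattern — it's the concrete string captured by group 1, re-applied verbatim.
One capturing group, so `findall` returns just the captured substring from the one match — 1 in all.

['o']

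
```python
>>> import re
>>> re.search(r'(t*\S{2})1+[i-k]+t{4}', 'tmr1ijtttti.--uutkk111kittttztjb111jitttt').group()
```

'tmr1ijtttt'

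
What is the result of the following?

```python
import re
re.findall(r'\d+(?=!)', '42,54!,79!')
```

['54', '79']

The lookaround is zero-width — it requires the adjacent text to match without consuming it, so the asserted text isn't part of the match.
Matches: at [3:5] → '54'; at [7:9] → '79'.
`findall` yields the raw match text (2 of them) because the pattern has no groups.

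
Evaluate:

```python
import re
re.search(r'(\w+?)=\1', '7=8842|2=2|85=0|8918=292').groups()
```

('2',)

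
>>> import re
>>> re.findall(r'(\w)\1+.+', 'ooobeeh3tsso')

After group 1 captures some text, `\1` only succeeds where that same text appears again.
Because there's exactly one group, `findall` drops the full match and keeps group 1 from the one hit.

['o']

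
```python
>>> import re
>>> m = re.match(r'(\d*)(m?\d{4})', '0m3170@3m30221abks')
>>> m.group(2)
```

'm3170'

This matches zero or more of a digit (captured); then optionally a literal 'm', then exactly 4 of a digit (captured).
`re.match` only tries the pattern at the start of the string.
The match spans [0:6] → '0m3170'.
Captured: group 1 = '0', group 2 = 'm3170'.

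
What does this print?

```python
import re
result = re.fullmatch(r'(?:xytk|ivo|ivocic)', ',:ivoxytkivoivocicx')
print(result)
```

None

For `fullmatch`, every character of the input must be accounted for by the pattern.
Here the pattern can't cover the whole string, so the call returns None.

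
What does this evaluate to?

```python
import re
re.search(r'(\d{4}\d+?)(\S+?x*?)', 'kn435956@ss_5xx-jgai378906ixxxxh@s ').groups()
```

('43595', '6')

This matches exactly 4 of a digit, then one or more of a digit (lazy) (captured); then one or more of a non-whitespace character (lazy), then zero or more of a literal 'x' (lazy) (captured).
With the lazy modifier that quantifier settles for the fewest repetitions that let the rest of the pattern succeed (the atoms after it are unaffected and can still be greedy).
`re.search` scans for the first position where the pattern succeeds.
The match spans [2:8] → '435956'.
Captured: group 1 = '43595', group 2 = '6'.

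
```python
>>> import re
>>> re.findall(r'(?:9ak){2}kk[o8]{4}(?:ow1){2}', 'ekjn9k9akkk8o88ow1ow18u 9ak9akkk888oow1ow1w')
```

['9ak9akkk888oow1ow1']

No capturing groups, so `findall` returns the 1 full match string.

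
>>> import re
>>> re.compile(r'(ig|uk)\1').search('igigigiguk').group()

'igig'

`\1` has to match the exact text group 1 already captured.
The match spans [0:4] → 'igig'.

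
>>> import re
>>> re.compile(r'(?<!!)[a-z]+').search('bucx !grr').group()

'bucx'

A negative assertion filters positions out without eating any characters.
Unlike `match`, `search` isn't anchored — it looks for the pattern anywhere in the string.
The match spans [0:4] → 'bucx'.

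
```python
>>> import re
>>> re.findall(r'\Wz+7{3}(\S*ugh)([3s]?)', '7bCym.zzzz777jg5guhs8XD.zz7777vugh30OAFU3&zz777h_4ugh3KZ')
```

The pattern matches a non-word character, then one or more of the literal 'z', then exactly 3 of a literal '7'; then zero or more of a non-whitespace character, then the literal 'ugh' (captured); then optionally one of [3s] (captured).
Matches: at [5:54] match '.zzzz777jg5guhs8XD.zz7777vugh30OAFU3&zz777h_4ugh3', groups = ('jg5guhs8XD.zz7777vugh30OAFU3&zz777h_4ugh', '3').
With 2 capturing groups, `findall` returns a 2-tuple per match.

[('jg5guhs8XD.zz7777vugh30OAFU3&zz777h_4ugh', '3')]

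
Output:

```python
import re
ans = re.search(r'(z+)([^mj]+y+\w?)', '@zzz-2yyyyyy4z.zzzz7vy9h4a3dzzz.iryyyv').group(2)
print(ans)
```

The pattern matches one or more of a literal 'z' (captured); then one or more of any character except [mj], then one or more of the literal 'y', then optionally a word character (captured).
`search` walks the string left to right and returns the first match it finds.
The match spans [1:38] → 'zzz-2yyyyyy4z.zzzz7vy9h4a3dzzz.iryyyv'.
Captured: group 1 = 'zzz', group 2 = '-2yyyyyy4z.zzzz7vy9h4a3dzzz.iryyyv'.

-2yyyyyy4z.zzzz7vy9h4a3dzzz.iryyyv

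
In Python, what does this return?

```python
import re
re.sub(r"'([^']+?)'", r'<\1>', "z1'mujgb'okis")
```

The replacement refers to a captured group, so each match is rewritten using its own captured text.

'z1<mujgb>okis'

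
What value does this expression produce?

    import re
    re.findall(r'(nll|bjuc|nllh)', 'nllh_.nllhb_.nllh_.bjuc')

Alternation tries branches left to right and keeps the first one that lets the overall match succeed at that position.
Because there's exactly one group, `findall` drops the full match and keeps group 1 from each hit.

['nll', 'nll', 'nll', 'bjuc']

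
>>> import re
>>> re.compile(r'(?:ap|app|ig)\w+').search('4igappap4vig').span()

(1, 12)

The match spans [1:12] → 'igappap4vig'.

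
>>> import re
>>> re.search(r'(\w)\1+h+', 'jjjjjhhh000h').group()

'jjjjjhhh'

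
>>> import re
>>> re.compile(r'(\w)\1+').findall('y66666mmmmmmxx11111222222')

After group 1 captures some text, `\1` only succeeds where that same text appears again.
With a single group, `findall` returns only what that group captured — 5 items.

['6', 'm', 'x', '1', '2']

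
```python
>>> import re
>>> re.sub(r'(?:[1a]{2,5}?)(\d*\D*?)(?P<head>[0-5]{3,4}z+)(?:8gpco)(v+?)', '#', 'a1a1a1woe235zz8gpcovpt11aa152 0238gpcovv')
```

This matches 2 to 5 of one of [1a] (lazy) (non-capturing group); then zero or more of a digit, then zero or more of a non-digit (lazy) (captured); then 3 to 4 of a character in [0-5], then one or more of the literal 'z' (captured as 'head'); then the literal '8gp', then the literal 'co' (non-capturing group); then one or more of a literal 'v' (lazy) (captured).
Matches: at [0:20] → 'a1a1a1woe235zz8gpcov'.
Every occurrence is swapped for '#'.

'#pt11aa152 0238gpcovv'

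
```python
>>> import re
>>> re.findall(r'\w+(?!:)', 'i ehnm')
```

['i', 'ehnm']

The negative lookahead/lookbehind blocks any match where the forbidden context is present.
Matches: at [0:1] → 'i'; at [2:6] → 'ehnm'.
No capturing groups, so `findall` returns the 2 full match strings.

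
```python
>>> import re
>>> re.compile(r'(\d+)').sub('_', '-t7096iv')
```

'-t_iv'

Pattern: one or more of a digit (captured).
Matches: at [2:6] → '7096'.
`sub` substitutes '_' at each match site.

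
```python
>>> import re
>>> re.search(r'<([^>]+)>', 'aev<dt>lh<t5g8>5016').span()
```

(3, 7)

`re.search` scans for the first position where the pattern succeeds.
The match spans [3:7] → '<dt>'.
Captured: group 1 = 'dt'.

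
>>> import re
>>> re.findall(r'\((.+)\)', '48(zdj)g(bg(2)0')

['zdj)g(bg(2']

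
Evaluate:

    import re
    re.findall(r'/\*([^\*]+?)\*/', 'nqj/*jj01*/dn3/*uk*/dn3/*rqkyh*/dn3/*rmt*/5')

['jj01', 'uk', 'rqkyh', 'rmt']

Matches: at [3:11] match '/*jj01*/', group 1 = 'jj01'; at [14:20] match '/*uk*/', group 1 = 'uk'; at [23:32] match '/*rqkyh*/', group 1 = 'rqkyh'; at [35:42] match '/*rmt*/', group 1 = 'rmt'.
One capturing group, so `findall` returns just the captured substring from each match — 4 in all.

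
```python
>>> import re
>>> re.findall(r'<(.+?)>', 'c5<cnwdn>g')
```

Matches: at [2:9] match '<cnwdn>', group 1 = 'cnwdn'.
One capturing group, so `findall` returns just the captured substring from the one match — 1 in all.

['cnwdn']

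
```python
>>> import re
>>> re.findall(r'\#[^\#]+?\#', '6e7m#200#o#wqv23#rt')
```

Walking the string: at [4:9] → '#200#'; at [10:17] → '#wqv23#'.
`findall` yields the raw match text (2 of them) because the pattern has no groups.

['#200#', '#wqv23#']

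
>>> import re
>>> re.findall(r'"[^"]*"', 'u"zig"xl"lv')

['"zig"']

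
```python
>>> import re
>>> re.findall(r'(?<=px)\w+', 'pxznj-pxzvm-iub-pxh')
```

['znj', 'zvm', 'h']

The `(?=…)`/`(?<=…)` assertion just peeks at neighbouring text; it doesn't advance the match position.
Scanning left to right: at [2:5] → 'znj'; at [8:11] → 'zvm'; at [18:19] → 'h'.
`findall` yields the raw match text (3 of them) because the pattern has no groups.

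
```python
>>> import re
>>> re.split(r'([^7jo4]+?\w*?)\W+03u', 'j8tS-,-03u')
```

The pattern matches one or more of any character except [7jo4] (lazy), then zero or more of a word character (lazy) (captured); then one or more of a non-word character, then the literal '03u'.
With the lazy modifier that quantifier settles for the fewest repetitions that let the rest of the pattern succeed (the atoms after it are unaffected and can still be greedy).
Matches to split on: at [1:10] → '8tS-,-03u'.
The group in the pattern means `split` returns the separators' captures alongside the pieces.

['j', '8tS', '']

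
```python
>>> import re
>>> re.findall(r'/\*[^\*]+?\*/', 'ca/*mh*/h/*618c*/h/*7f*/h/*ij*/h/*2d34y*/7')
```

`findall` yields the raw match text (5 of them) because the pattern has no groups.

['/*mh*/', '/*618c*/', '/*7f*/', '/*ij*/', '/*2d34y*/']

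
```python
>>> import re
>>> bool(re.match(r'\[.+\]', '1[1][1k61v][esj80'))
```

`re.match` only tries the pattern at the start of the string.
Here position 0 doesn't satisfy it, so the call returns None, and `bool(None)` is False.

False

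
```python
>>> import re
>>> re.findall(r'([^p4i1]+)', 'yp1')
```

`findall` collects group 1 from the one match (1 total).

['y']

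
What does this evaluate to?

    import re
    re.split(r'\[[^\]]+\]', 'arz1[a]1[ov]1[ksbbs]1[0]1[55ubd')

Matches to split on: at [4:7] → '[a]'; at [8:12] → '[ov]'; at [13:20] → '[ksbbs]'; at [21:24] → '[0]'.
`split` removes every match and returns the 5 fragments in between.

['arz1', '1', '1', '1', '1[55ubd']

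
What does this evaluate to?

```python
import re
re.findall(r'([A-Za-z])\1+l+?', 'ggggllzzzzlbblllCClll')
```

The backreference `\1` re-matches whatever the first group consumed, character for character.
Matches: at [0:5] match 'ggggl', group 1 = 'g'; at [6:11] match 'zzzzl', group 1 = 'z'; at [11:14] match 'bbl', group 1 = 'b'; at [16:19] match 'CCl', group 1 = 'C'.
Because there's exactly one group, `findall` drops the full match and keeps group 1 from each hit.

['g', 'z', 'b', 'C']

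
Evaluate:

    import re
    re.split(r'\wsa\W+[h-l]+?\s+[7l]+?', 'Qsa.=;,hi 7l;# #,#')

['', 'l;# #,#']

Pattern: a word character, then the literal 'sa', then one or more of a non-word character; then one or more of a character in [h-l] (lazy); then one or more of whitespace, then one or more of one of [7l] (lazy).
Because the quantifier is non-greedy, it stops expanding at the earliest point where the rest of the pattern can succeed.
Matches to split on: at [0:11] → 'Qsa.=;,hi 7'.
Each match becomes a cut point; 2 segments remain.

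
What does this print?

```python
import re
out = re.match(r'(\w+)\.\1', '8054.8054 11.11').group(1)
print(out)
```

The match spans [0:9] → '8054.8054'.
Captured: group 1 = '8054'.

8054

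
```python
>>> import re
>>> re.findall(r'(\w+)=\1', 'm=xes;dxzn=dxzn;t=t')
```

`\1` has to match the exact text group 1 already captured.
Scanning left to right: at [6:15] match 'dxzn=dxzn', group 1 = 'dxzn'; at [16:19] match 't=t', group 1 = 't'.
With a single group, `findall` returns only what that group captured — 2 items.

['dxzn', 't']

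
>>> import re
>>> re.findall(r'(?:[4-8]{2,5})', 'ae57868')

The pattern matches 2 to 5 of a character in [4-8] (non-capturing group).
Matches: at [2:7] → '57868'.
`findall` yields the raw match text (1 of them) because the pattern has no groups.

['57868']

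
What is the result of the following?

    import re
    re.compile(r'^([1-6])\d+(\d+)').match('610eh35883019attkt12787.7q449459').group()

'610'

The pattern matches anchored at the start of the string; then a character in [1-6] (captured); then one or more of a digit; then one or more of a digit (captured).
`match` is anchored at position 0; if the pattern doesn't fit there, it returns None.
The match spans [0:3] → '610'.
Captured: group 1 = '6', group 2 = '0'.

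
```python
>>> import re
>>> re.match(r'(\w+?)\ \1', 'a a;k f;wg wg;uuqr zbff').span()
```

`match` is anchored at position 0; if the pattern doesn't fit there, it returns None.
The match spans [0:3] → 'a a'.

(0, 3)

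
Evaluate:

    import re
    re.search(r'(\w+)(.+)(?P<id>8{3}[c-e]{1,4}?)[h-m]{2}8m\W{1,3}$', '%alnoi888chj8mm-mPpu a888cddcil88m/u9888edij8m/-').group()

The match spans [1:48] → 'alnoi888chj8mm-mPpu a888cddcil88m/u9888edij8m/-'.

'alnoi888chj8mm-mPpu a888cddcil88m/u9888edij8m/-'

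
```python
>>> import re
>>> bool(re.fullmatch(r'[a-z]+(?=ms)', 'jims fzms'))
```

The positive lookaround only admits positions where the adjacent text matches; those characters stay outside the span.
`re.fullmatch` is like wrapping the pattern in `^…$` (in single-line mode).
Here there's no way to consume every character, so the call returns None, and `bool(None)` is False.

False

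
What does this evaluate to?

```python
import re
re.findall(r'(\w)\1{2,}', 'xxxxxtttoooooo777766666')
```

The backreference `\1` re-matches whatever the first group consumed, character for character.
One capturing group, so `findall` returns just the captured substring from each match — 5 in all.

['x', 't', 'o', '7', '6']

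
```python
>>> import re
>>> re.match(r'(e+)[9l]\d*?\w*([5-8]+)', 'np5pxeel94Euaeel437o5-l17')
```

The pattern matches one or more of a literal 'e' (captured); then one of [9l], then zero or more of a digit (lazy), then zero or more of a word character; then one or more of a character in [5-8] (captured).
`re.match` won't scan ahead — the pattern has to work from the very first character.
Here position 0 doesn't satisfy it, so the call returns None.

None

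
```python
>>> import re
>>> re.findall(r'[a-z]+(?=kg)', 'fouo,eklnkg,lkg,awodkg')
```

['ekln', 'l', 'awod']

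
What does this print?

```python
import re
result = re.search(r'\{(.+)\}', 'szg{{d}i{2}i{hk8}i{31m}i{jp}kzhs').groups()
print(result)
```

('{d}i{2}i{hk8}i{31m}i{jp',)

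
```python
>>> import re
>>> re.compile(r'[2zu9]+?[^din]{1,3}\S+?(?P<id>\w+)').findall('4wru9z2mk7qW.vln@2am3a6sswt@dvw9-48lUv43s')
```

This matches one or more of one of [2zu9] (lazy), then 1 to 3 of any character except [din], then one or more of a non-whitespace character (lazy); then one or more of a word character (captured as 'id').
Because the quantifier is non-greedy, it stops expanding at the earliest point where the rest of the pattern can succeed.
Matches: at [3:12] match 'u9z2mk7qW', group 1 = 'k7qW'; at [17:27] match '2am3a6sswt', group 1 = '6sswt'; at [31:41] match '9-48lUv43s', group 1 = 'Uv43s'.
One capturing group, so `findall` returns just the captured substring from each match — 3 in all.

['k7qW', '6sswt', 'Uv43s']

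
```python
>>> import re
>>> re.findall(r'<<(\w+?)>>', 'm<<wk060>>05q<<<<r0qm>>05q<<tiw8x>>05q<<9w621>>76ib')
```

['wk060', 'r0qm', 'tiw8x', '9w621']

One capturing group, so `findall` returns just the captured substring from each match — 4 in all.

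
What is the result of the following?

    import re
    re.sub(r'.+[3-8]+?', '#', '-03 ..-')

'# ..-'

Each match is replaced by '#'.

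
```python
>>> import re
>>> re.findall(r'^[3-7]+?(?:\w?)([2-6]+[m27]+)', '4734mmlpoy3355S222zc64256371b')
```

The pattern matches anchored at the start of the string; then one or more of a character in [3-7] (lazy); then optionally a word character (non-capturing group); then one or more of a character in [2-6], then one or more of one of [m27] (captured).
The `?` after the quantifier makes it lazy — it takes as little as possible before letting the rest of the pattern try.
Walking the string: at [0:6] match '4734mm', group 1 = '34mm'.
With a single group, `findall` returns only what that group captured — 1 item.

['34mm']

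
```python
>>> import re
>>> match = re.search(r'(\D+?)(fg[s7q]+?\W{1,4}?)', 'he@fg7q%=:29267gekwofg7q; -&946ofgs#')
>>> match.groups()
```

The pattern matches one or more of a non-digit (lazy) (captured); then the literal 'fg', then one or more of one of [s7q] (lazy), then 1 to 4 of a non-word character (lazy) (captured).
A `+?`/`*?`/`{m,n}?` starts at its minimum and grows only as far as needed for what follows to match.
`search` walks the string left to right and returns the first match it finds.
The match spans [0:8] → 'he@fg7q%'.
Captured: group 1 = 'he@', group 2 = 'fg7q%'.

('he@', 'fg7q%')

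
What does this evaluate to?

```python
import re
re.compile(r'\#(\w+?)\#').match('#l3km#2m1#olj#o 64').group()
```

'#l3km#'

With `match`, the pattern is implicitly anchored at the beginning.
The match spans [0:6] → '#l3km#'.
Captured: group 1 = 'l3km'.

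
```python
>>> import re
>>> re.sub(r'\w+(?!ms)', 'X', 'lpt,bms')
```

Because the assertion is negative and zero-width, positions next to the forbidden text are skipped.
Each match is replaced by 'X'.

'X,X'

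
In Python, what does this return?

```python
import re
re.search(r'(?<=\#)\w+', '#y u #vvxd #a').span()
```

(1, 2)

Lookahead/lookbehind check context without consuming it, so the matched span excludes the asserted characters.
The match spans [1:2] → 'y'.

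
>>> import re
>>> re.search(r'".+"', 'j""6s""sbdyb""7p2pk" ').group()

Unlike `match`, `search` isn't anchored — it looks for the pattern anywhere in the string.
The match spans [1:20] → '""6s""sbdyb""7p2pk"'.

'""6s""sbdyb""7p2pk"'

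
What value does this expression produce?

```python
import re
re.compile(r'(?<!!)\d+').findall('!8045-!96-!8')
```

Because the assertion is negative and zero-width, positions next to the forbidden text are skipped.
Scanning left to right: at [2:5] → '045'; at [8:9] → '6'.
No capturing groups, so `findall` returns the 2 full match strings.

['045', '6']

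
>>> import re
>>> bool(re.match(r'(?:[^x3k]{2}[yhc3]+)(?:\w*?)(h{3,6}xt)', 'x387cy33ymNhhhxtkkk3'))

False

`match` is anchored at position 0; if the pattern doesn't fit there, it returns None.
Here position 0 doesn't satisfy it, so the call returns None, and `bool(None)` is False.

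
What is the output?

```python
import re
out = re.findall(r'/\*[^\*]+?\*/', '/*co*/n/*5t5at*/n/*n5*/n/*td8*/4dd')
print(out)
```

Scanning left to right: at [0:6] → '/*co*/'; at [7:16] → '/*5t5at*/'; at [17:23] → '/*n5*/'; at [24:31] → '/*td8*/'.
With no groups in the pattern, `findall` gives back each whole match — 4 here.

['/*co*/', '/*5t5at*/', '/*n5*/', '/*td8*/']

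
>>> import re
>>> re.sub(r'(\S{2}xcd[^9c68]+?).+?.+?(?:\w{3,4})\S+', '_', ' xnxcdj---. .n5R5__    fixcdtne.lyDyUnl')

The pattern matches exactly 2 of a non-whitespace character, then the literal 'xcd', then one or more of any character except [9c68] (lazy) (captured); then one or more of any character (lazy), then one or more of any character (lazy); then 3 to 4 of a word character (non-capturing group); then one or more of a non-whitespace character.
With the lazy modifier that quantifier settles for the fewest repetitions that let the rest of the pattern succeed (the atoms after it are unaffected and can still be greedy).
Matches: at [1:19] → 'xnxcdj---. .n5R5__'; at [23:39] → 'fixcdtne.lyDyUnl'.
`sub` substitutes '_' at each match site.

' _    _'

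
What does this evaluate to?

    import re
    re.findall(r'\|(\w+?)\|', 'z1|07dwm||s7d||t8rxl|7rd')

Matches: at [2:9] match '|07dwm|', group 1 = '07dwm'; at [9:14] match '|s7d|', group 1 = 's7d'; at [14:21] match '|t8rxl|', group 1 = 't8rxl'.
With a single group, `findall` returns only what that group captured — 3 items.

['07dwm', 's7d', 't8rxl']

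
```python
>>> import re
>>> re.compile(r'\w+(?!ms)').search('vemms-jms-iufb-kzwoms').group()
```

'vemms'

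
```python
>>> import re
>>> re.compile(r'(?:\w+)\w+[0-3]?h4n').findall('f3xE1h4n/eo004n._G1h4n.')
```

['f3xE1h4n', '_G1h4n']

No capturing groups, so `findall` returns the 2 full match strings.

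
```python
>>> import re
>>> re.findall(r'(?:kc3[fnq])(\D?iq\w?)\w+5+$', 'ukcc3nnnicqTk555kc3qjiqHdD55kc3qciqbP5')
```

['jiqH']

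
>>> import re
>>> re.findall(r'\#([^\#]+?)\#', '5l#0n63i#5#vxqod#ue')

`findall` collects group 1 from each match (2 total).

['0n63i', 'vxqod']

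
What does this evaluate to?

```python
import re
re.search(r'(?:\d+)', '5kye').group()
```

'5'

This matches one or more of a digit (non-capturing group).
`re.search` scans for the first position where the pattern succeeds.
The match spans [0:1] → '5'.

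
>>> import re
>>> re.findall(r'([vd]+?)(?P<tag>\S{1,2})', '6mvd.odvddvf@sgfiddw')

[('v', 'd.'), ('d', 'vd'), ('d', 'vf'), ('d', 'dw')]

A `+?`/`*?`/`{m,n}?` starts at its minimum and grows only as far as needed for what follows to match.
Multiple groups make `findall` return tuples — one 2-tuple for each match.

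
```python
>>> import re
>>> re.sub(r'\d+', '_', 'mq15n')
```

This matches one or more of a digit.
Matches: at [2:4] → '15'.
Every occurrence is swapped for '_'.

'mq_n'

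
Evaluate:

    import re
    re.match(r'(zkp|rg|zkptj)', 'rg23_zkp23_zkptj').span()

(0, 2)

With `match`, the pattern is implicitly anchored at the beginning.
The match spans [0:2] → 'rg'.
Captured: group 1 = 'rg'.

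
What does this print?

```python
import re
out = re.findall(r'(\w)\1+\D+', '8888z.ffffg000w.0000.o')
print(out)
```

['8', '0', '0']

`\1` is not a pattern — it's the concrete string captured by group 1, re-applied verbatim.
Because there's exactly one group, `findall` drops the full match and keeps group 1 from each hit.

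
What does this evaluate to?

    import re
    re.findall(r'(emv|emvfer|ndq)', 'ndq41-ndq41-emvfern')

['ndq', 'ndq', 'emv']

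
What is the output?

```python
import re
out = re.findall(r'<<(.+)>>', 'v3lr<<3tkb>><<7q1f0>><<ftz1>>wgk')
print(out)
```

Matches: at [4:29] match '<<3tkb>><<7q1f0>><<ftz1>>', group 1 = '3tkb>><<7q1f0>><<ftz1'.
Because there's exactly one group, `findall` drops the full match and keeps group 1 from the one hit.

['3tkb>><<7q1f0>><<ftz1']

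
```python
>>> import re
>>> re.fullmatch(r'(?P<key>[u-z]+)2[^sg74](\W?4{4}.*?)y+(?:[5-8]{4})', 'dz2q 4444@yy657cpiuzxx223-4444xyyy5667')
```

None

Pattern: one or more of a character in [u-z] (captured as 'key'); then a literal '2', then any character except [sg74]; then optionally a non-word character, then exactly 4 of the literal '4', then zero or more of any character (lazy) (captured); then one or more of a literal 'y'; then exactly 4 of a character in [5-8] (non-capturing group).
For `fullmatch`, every character of the input must be accounted for by the pattern.
Here the pattern can't cover the whole string, so the call returns None.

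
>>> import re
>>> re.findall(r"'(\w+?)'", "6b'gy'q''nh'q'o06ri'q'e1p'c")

['gy', 'nh', 'o06ri', 'e1p']

Walking the string: at [2:6] match "'gy'", group 1 = 'gy'; at [8:12] match "'nh'", group 1 = 'nh'; at [13:20] match "'o06ri'", group 1 = 'o06ri'; at [21:26] match "'e1p'", group 1 = 'e1p'.
With a single group, `findall` returns only what that group captured — 4 items.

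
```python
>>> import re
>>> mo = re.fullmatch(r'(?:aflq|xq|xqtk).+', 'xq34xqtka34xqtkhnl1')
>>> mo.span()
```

(0, 19)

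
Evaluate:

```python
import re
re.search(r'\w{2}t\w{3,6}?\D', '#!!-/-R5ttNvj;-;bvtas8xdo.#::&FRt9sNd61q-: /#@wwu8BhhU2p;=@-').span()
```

Pattern: exactly 2 of a word character; then a literal 't', then 3 to 6 of a word character (lazy), then a non-digit.
With the lazy modifier that quantifier settles for the fewest repetitions that let the rest of the pattern succeed (the atoms after it are unaffected and can still be greedy).
`search` walks the string left to right and returns the first match it finds.
The match spans [6:13] → 'R5ttNvj'.

(6, 13)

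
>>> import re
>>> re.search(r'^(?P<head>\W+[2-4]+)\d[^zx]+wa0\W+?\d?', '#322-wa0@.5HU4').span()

(0, 9)

This matches anchored at the start of the string; then one or more of a non-word character, then one or more of a character in [2-4] (captured as 'head'); then a digit; then one or more of any character except [zx]; then the literal 'wa0', then one or more of a non-word character (lazy), then optionally a digit.
Lazy quantifiers expand one character at a time until the remainder of the pattern can match.
`re.search` tries every starting position until one works.
The match spans [0:9] → '#322-wa0@'.
Captured: group 1 = '#32'.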